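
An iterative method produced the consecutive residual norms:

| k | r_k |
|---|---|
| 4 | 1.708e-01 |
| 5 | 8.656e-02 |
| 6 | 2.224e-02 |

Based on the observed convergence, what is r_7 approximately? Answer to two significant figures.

1.5e-3

First estimate the order: p ≈ ln(r_6/r_5) / ln(r_5/r_4) = ln(2.224e-02/8.656e-02)/ln(8.656e-02/1.708e-01) = ln(0.256932)/ln(0.506792) ≈ 1.9995.
Then r_7 ≈ r_6·(r_6/r_5)^p = 2.224e-02·(0.256932)^1.9995 = 2.224e-02·0.0660589 ≈ 0.001469.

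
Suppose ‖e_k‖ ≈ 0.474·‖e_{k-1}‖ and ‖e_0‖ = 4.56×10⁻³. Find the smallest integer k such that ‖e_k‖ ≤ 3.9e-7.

After k steps, ‖e_k‖ ≈ 4.56×10⁻³·0.474^k.
Need 0.474^k ≤ 3.9e-7/4.56×10⁻³ = 8.55263e-05.
k ≥ ln(8.55263e-05)/ln(0.474) = -9.3667/-0.74655 = 12.547.
Smallest integer k = 13.

13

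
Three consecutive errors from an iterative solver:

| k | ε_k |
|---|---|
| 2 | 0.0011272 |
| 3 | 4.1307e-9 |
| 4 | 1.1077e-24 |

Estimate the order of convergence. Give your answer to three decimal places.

2.865

p ≈ ln(ε_4/ε_3) / ln(ε_3/ε_2)
  = ln(1.1077e-24/4.1307e-9) / ln(4.1307e-9/0.0011272)
  = ln(2.68163e-16) / ln(3.66457e-06)
  = -35.854937 / -12.516800 ≈ 2.864545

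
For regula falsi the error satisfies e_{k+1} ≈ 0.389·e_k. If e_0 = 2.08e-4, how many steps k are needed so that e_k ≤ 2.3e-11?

After k steps, e_k ≈ 2.08e-4·0.389^k.
Need 0.389^k ≤ 2.3e-11/2.08e-4 = 1.10577e-07.
k ≥ ln(1.10577e-07)/ln(0.389) = -16.0176/-0.94418 = 16.965.
Smallest integer k = 17.

17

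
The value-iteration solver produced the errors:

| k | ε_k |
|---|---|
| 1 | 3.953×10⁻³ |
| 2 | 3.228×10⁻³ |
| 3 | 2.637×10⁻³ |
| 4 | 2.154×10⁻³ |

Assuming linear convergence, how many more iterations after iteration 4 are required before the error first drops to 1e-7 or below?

Rate ρ ≈ ε_4/ε_3 = 2.154×10⁻³/2.637×10⁻³ = 0.8168.
After j more steps, ε_{4+j} ≈ 2.154×10⁻³·ρ^j; need ρ^j ≤ 1e-7/2.154×10⁻³ = 4.64253e-05.
j ≥ ln(4.64253e-05)/ln(0.8168) = -9.9777/-0.20236 = 49.307.
So 50 more iterations are needed.

50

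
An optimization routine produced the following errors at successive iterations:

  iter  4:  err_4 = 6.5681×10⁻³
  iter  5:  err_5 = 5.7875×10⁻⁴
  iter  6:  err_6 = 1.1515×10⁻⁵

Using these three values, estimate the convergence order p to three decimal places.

p ≈ ln(err_6/err_5) / ln(err_5/err_4)
  = ln(1.1515×10⁻⁵/5.7875×10⁻⁴) / ln(5.7875×10⁻⁴/6.5681×10⁻³)
  = ln(0.0198963) / ln(0.0881153)
  = -3.917221 / -2.429109 ≈ 1.612616

1.613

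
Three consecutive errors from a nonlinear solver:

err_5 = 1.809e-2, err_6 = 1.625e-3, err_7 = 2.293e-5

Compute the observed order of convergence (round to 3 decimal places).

1.768

p ≈ ln(err_7/err_6) / ln(err_6/err_5)
  = ln(2.293e-5/1.625e-3) / ln(1.625e-3/1.809e-2)
  = ln(0.0141108) / ln(0.0898286)
  = -4.260815 / -2.409852 ≈ 1.768082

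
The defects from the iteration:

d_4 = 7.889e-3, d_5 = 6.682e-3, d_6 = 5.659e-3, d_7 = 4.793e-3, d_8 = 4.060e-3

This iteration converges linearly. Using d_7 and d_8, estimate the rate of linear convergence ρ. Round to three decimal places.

0.847

ρ ≈ d_8/d_7 = 4.060e-3/4.793e-3 = 0.84707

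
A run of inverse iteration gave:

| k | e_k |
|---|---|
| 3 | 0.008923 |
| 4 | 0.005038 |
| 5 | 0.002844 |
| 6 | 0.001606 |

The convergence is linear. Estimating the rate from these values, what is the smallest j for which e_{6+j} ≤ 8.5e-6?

Rate ρ ≈ e_6/e_5 = 0.001606/0.002844 = 0.5647.
After j more steps, e_{6+j} ≈ 0.001606·ρ^j; need ρ^j ≤ 8.5e-6/0.001606 = 0.00529265.
j ≥ ln(0.00529265)/ln(0.5647) = -5.2414/-0.57146 = 9.172.
So 10 more iterations are needed.

10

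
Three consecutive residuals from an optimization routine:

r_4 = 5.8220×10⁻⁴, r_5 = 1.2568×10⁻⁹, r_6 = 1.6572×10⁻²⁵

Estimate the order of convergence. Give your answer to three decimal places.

2.803

p ≈ ln(r_6/r_5) / ln(r_5/r_4)
  = ln(1.6572×10⁻²⁵/1.2568×10⁻⁹) / ln(1.2568×10⁻⁹/5.8220×10⁻⁴)
  = ln(1.31859e-16) / ln(2.15871e-06)
  = -36.564799 / -13.046000 ≈ 2.802759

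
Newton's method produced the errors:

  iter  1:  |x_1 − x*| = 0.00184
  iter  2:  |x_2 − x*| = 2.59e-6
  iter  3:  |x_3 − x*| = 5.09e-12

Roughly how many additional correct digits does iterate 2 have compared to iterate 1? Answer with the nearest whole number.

Digits gained ≈ log₁₀(|x_1 − x*|/|x_2 − x*|) = log₁₀(0.00184/2.59e-6) = log₁₀(710.425) ≈ 2.852.

3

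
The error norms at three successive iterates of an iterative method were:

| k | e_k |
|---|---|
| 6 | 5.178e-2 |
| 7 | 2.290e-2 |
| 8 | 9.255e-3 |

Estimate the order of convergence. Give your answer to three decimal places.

p ≈ ln(e_8/e_7) / ln(e_7/e_6)
  = ln(9.255e-3/2.290e-2) / ln(2.290e-2/5.178e-2)
  = ln(0.404148) / ln(0.442256)
  = -0.905974 / -0.815866 ≈ 1.110445

1.110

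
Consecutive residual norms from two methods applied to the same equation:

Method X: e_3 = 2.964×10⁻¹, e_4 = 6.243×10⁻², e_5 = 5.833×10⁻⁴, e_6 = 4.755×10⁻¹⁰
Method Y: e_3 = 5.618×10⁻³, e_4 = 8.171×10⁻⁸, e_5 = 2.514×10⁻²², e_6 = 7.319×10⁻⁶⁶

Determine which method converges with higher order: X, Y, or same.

Method X: p ≈ ln(4.755×10⁻¹⁰/5.833×10⁻⁴)/ln(5.833×10⁻⁴/6.243×10⁻²) ≈ 3.00.
Method Y: p ≈ ln(7.319×10⁻⁶⁶/2.514×10⁻²²)/ln(2.514×10⁻²²/8.171×10⁻⁸) ≈ 3.00.
Both orders ≈ 3.0 — effectively the same.

same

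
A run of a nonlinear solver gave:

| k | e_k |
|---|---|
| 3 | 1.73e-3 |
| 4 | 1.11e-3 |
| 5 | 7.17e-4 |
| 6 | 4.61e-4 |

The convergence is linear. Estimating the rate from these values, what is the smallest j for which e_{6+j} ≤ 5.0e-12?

42

Rate ρ ≈ e_6/e_5 = 4.61e-4/7.17e-4 = 0.6430.
After j more steps, e_{6+j} ≈ 4.61e-4·ρ^j; need ρ^j ≤ 5.0e-12/4.61e-4 = 1.0846e-08.
j ≥ ln(1.0846e-08)/ln(0.6430) = -18.3395/-0.44161 = 41.529.
So 42 more iterations are needed.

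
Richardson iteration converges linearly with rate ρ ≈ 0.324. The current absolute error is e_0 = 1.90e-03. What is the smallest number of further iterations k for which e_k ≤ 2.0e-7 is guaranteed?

After k steps, e_k ≈ 1.90e-03·0.324^k.
Need 0.324^k ≤ 2.0e-7/1.90e-03 = 0.000105263.
k ≥ ln(0.000105263)/ln(0.324) = -9.1590/-1.12701 = 8.127.
Smallest integer k = 9.

9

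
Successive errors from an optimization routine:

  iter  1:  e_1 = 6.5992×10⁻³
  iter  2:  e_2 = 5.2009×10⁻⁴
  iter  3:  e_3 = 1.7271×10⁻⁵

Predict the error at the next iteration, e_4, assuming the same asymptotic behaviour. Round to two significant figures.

1.8e-7

First estimate the order: p ≈ ln(e_3/e_2) / ln(e_2/e_1) = ln(1.7271×10⁻⁵/5.2009×10⁻⁴)/ln(5.2009×10⁻⁴/6.5992×10⁻³) = ln(0.0332077)/ln(0.0788111) ≈ 1.3402.
Then e_4 ≈ e_3·(e_3/e_2)^p = 1.7271×10⁻⁵·(0.0332077)^1.3402 = 1.7271×10⁻⁵·0.0104271 ≈ 1.801e-07.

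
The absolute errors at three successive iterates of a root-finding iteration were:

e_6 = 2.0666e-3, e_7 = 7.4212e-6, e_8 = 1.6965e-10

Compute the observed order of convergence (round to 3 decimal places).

p ≈ ln(e_8/e_7) / ln(e_7/e_6)
  = ln(1.6965e-10/7.4212e-6) / ln(7.4212e-6/2.0666e-3)
  = ln(2.28602e-05) / ln(0.00359102)
  = -10.686113 / -5.629319 ≈ 1.898296

1.898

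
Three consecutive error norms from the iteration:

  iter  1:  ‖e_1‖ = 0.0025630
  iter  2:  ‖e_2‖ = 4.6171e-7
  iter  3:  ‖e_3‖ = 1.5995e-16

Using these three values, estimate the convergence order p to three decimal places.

2.527

p ≈ ln(‖e_3‖/‖e_2‖) / ln(‖e_2‖/‖e_1‖)
  = ln(1.5995e-16/4.6171e-7) / ln(4.6171e-7/0.0025630)
  = ln(3.4643e-10) / ln(0.000180144)
  = -21.783340 / -8.621754 ≈ 2.526556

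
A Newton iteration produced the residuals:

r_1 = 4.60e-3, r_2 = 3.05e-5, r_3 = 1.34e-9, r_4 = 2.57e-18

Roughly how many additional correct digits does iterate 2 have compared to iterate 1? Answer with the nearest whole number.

Digits gained ≈ log₁₀(r_1/r_2) = log₁₀(4.60e-3/3.05e-5) = log₁₀(150.82) ≈ 2.178.

2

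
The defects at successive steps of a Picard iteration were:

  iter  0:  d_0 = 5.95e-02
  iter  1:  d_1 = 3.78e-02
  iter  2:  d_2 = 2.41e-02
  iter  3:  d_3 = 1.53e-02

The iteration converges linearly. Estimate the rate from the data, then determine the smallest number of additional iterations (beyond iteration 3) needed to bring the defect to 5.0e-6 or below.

18

Rate ρ ≈ d_3/d_2 = 1.53e-02/2.41e-02 = 0.6349.
After j more steps, d_{3+j} ≈ 1.53e-02·ρ^j; need ρ^j ≤ 5.0e-6/1.53e-02 = 0.000326797.
j ≥ ln(0.000326797)/ln(0.6349) = -8.0262/-0.45429 = 17.668.
So 18 more iterations are needed.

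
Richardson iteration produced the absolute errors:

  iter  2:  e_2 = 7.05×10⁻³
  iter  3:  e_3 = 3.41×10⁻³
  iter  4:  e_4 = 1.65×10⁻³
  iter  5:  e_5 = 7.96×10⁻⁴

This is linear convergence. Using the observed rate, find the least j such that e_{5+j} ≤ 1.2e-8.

Rate ρ ≈ e_5/e_4 = 7.96×10⁻⁴/1.65×10⁻³ = 0.4824.
After j more steps, e_{5+j} ≈ 7.96×10⁻⁴·ρ^j; need ρ^j ≤ 1.2e-8/7.96×10⁻⁴ = 1.50754e-05.
j ≥ ln(1.50754e-05)/ln(0.4824) = -11.1024/-0.72898 = 15.230.
So 16 more iterations are needed.

16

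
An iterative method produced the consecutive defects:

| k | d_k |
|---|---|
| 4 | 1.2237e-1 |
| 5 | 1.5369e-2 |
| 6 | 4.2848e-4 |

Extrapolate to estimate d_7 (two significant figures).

First estimate the order: p ≈ ln(d_6/d_5) / ln(d_5/d_4) = ln(4.2848e-4/1.5369e-2)/ln(1.5369e-2/1.2237e-1) = ln(0.0278795)/ln(0.125595) ≈ 1.7255.
Then d_7 ≈ d_6·(d_6/d_5)^p = 4.2848e-4·(0.0278795)^1.7255 = 4.2848e-4·0.00207653 ≈ 8.898e-07.

8.9e-7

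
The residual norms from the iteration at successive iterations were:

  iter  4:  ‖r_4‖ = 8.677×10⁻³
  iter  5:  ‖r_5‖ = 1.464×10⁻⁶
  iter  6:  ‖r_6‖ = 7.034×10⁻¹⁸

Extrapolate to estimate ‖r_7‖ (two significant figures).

First estimate the order: p ≈ ln(‖r_6‖/‖r_5‖) / ln(‖r_5‖/‖r_4‖) = ln(7.034×10⁻¹⁸/1.464×10⁻⁶)/ln(1.464×10⁻⁶/8.677×10⁻³) = ln(4.80464e-12)/ln(0.000168722) ≈ 3.0000.
Then ‖r_7‖ ≈ ‖r_6‖·(‖r_6‖/‖r_5‖)^p = 7.034×10⁻¹⁸·(4.80464e-12)^3.0000 = 7.034×10⁻¹⁸·1.10913e-34 ≈ 7.802e-52.

7.8e-52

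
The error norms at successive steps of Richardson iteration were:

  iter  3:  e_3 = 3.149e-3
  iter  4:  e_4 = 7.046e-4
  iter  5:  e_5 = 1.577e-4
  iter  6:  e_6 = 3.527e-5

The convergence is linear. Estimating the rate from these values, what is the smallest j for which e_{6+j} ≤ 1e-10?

Rate ρ ≈ e_6/e_5 = 3.527e-5/1.577e-4 = 0.2237.
After j more steps, e_{6+j} ≈ 3.527e-5·ρ^j; need ρ^j ≤ 1e-10/3.527e-5 = 2.83527e-06.
j ≥ ln(2.83527e-06)/ln(0.2237) = -12.7734/-1.49745 = 8.530.
So 9 more iterations are needed.

9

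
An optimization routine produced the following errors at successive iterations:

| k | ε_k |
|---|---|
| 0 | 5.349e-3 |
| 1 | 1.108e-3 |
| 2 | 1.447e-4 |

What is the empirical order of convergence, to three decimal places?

p ≈ ln(ε_2/ε_1) / ln(ε_1/ε_0)
  = ln(1.447e-4/1.108e-3) / ln(1.108e-3/5.349e-3)
  = ln(0.130596) / ln(0.207142)
  = -2.035647 / -1.574351 ≈ 1.293007

1.293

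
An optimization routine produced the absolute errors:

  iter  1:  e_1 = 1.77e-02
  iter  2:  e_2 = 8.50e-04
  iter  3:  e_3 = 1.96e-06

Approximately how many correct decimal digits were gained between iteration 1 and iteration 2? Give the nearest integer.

1

Digits gained ≈ log₁₀(e_1/e_2) = log₁₀(1.77e-02/8.50e-04) = log₁₀(20.8235) ≈ 1.319.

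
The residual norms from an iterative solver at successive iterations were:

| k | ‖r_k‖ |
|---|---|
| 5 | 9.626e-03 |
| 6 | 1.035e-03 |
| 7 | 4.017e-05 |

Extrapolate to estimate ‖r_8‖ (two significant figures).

3.5e-7

First estimate the order: p ≈ ln(‖r_7‖/‖r_6‖) / ln(‖r_6‖/‖r_5‖) = ln(4.017e-05/1.035e-03)/ln(1.035e-03/9.626e-03) = ln(0.0388116)/ln(0.107521) ≈ 1.4569.
Then ‖r_8‖ ≈ ‖r_7‖·(‖r_7‖/‖r_6‖)^p = 4.017e-05·(0.0388116)^1.4569 = 4.017e-05·0.00879545 ≈ 3.533e-07.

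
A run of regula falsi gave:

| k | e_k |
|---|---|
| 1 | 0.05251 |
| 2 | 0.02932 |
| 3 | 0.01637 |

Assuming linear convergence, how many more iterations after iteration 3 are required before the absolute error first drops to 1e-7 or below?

21

Rate ρ ≈ e_3/e_2 = 0.01637/0.02932 = 0.5583.
After j more steps, e_{3+j} ≈ 0.01637·ρ^j; need ρ^j ≤ 1e-7/0.01637 = 6.10874e-06.
j ≥ ln(6.10874e-06)/ln(0.5583) = -12.0058/-0.58286 = 20.598.
So 21 more iterations are needed.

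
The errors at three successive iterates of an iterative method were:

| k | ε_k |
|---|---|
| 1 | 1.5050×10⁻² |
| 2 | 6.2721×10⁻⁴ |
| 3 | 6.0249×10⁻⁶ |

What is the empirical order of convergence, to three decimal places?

1.462

p ≈ ln(ε_3/ε_2) / ln(ε_2/ε_1)
  = ln(6.0249×10⁻⁶/6.2721×10⁻⁴) / ln(6.2721×10⁻⁴/1.5050×10⁻²)
  = ln(0.00960587) / ln(0.0416751)
  = -4.645381 / -3.177851 ≈ 1.461799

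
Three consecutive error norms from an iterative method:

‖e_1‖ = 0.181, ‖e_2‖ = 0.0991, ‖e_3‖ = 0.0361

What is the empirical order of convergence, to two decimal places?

1.68

p ≈ ln(‖e_3‖/‖e_2‖) / ln(‖e_2‖/‖e_1‖)
  = ln(0.0361/0.0991) / ln(0.0991/0.181)
  = ln(0.364279) / ln(0.547514)
  = -1.00984 / -0.60237 ≈ 1.67644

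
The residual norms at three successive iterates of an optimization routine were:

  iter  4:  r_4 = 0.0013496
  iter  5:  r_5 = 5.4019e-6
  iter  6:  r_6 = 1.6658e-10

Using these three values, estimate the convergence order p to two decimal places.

1.88

p ≈ ln(r_6/r_5) / ln(r_5/r_4)
  = ln(1.6658e-10/5.4019e-6) / ln(5.4019e-6/0.0013496)
  = ln(3.08373e-05) / ln(0.00400259)
  = -10.38679 / -5.52081 ≈ 1.88139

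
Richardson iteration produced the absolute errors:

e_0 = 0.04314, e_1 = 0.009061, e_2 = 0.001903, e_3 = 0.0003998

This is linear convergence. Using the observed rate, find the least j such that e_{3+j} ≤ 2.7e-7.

5

Rate ρ ≈ e_3/e_2 = 0.0003998/0.001903 = 0.2101.
After j more steps, e_{3+j} ≈ 0.0003998·ρ^j; need ρ^j ≤ 2.7e-7/0.0003998 = 0.000675338.
j ≥ ln(0.000675338)/ln(0.2101) = -7.3003/-1.56017 = 4.679.
So 5 more iterations are needed.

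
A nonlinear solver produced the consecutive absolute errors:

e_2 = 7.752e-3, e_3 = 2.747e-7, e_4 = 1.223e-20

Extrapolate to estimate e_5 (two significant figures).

First estimate the order: p ≈ ln(e_4/e_3) / ln(e_3/e_2) = ln(1.223e-20/2.747e-7)/ln(2.747e-7/7.752e-3) = ln(4.45213e-14)/ln(3.5436e-05) ≈ 2.9999.
Then e_5 ≈ e_4·(e_4/e_3)^p = 1.223e-20·(4.45213e-14)^2.9999 = 1.223e-20·8.85194e-41 ≈ 1.083e-60.

1.1e-60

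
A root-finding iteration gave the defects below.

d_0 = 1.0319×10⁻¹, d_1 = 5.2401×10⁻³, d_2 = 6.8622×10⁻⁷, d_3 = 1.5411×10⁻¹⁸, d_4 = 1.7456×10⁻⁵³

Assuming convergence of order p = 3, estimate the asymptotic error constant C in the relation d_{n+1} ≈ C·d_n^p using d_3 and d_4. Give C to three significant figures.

4.77

C ≈ d_4 / d_3^3
  = 1.7456×10⁻⁵³ / (1.5411×10⁻¹⁸)^3
  = 1.7456×10⁻⁵³ / 3.6601e-54 ≈ 4.7693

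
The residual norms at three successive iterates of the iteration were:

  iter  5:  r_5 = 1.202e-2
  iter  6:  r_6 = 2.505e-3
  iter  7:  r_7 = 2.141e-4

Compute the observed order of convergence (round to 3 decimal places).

p ≈ ln(r_7/r_6) / ln(r_6/r_5)
  = ln(2.141e-4/2.505e-3) / ln(2.505e-3/1.202e-2)
  = ln(0.0854691) / ln(0.208403)
  = -2.459600 / -1.568282 ≈ 1.568340

1.568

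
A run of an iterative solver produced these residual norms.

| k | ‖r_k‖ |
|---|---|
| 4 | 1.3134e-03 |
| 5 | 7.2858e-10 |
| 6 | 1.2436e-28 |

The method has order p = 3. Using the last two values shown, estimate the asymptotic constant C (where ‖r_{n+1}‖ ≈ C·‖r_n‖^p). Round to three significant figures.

0.322

C ≈ ‖r_6‖ / ‖r_5‖^3
  = 1.2436e-28 / (7.2858e-10)^3
  = 1.2436e-28 / 3.86751e-28 ≈ 0.32155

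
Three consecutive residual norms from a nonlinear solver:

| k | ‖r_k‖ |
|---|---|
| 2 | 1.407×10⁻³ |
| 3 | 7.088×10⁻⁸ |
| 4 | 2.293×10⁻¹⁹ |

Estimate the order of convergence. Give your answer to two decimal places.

p ≈ ln(‖r_4‖/‖r_3‖) / ln(‖r_3‖/‖r_2‖)
  = ln(2.293×10⁻¹⁹/7.088×10⁻⁸) / ln(7.088×10⁻⁸/1.407×10⁻³)
  = ln(3.23505e-12) / ln(5.03767e-05)
  = -26.45698 / -9.89598 ≈ 2.67351

2.67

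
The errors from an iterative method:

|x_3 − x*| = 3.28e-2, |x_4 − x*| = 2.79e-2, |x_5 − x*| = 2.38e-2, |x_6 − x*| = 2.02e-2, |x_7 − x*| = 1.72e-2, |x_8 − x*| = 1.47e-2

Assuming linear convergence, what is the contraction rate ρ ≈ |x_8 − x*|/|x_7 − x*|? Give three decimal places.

ρ ≈ |x_8 − x*|/|x_7 − x*| = 1.47e-2/1.72e-2 = 0.85465

0.855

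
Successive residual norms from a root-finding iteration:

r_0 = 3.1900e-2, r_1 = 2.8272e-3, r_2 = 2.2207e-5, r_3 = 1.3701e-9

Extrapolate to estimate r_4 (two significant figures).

5.2e-18

First estimate the order: p ≈ ln(r_3/r_2) / ln(r_2/r_1) = ln(1.3701e-9/2.2207e-5)/ln(2.2207e-5/2.8272e-3) = ln(6.16968e-05)/ln(0.00785477) ≈ 2.0000.
Then r_4 ≈ r_3·(r_3/r_2)^p = 1.3701e-9·(6.16968e-05)^2.0000 = 1.3701e-9·3.8065e-09 ≈ 5.215e-18.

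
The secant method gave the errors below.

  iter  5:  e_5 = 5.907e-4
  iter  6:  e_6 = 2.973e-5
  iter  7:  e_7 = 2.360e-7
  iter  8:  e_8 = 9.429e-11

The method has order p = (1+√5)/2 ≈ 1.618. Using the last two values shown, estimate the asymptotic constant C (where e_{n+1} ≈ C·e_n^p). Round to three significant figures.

4.98

C ≈ e_8 / e_7^1.618
  = 9.429e-11 / (2.360e-7)^1.618
  = 9.429e-11 / 1.89396e-11 ≈ 4.9784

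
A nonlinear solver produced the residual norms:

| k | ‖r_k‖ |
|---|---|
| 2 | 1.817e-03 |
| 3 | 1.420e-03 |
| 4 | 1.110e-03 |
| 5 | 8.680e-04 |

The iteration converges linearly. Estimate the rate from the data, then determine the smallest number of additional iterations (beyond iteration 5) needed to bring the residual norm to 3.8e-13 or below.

Rate ρ ≈ ‖r_5‖/‖r_4‖ = 8.680e-04/1.110e-03 = 0.7820.
After j more steps, ‖r_{5+j}‖ ≈ 8.680e-04·ρ^j; need ρ^j ≤ 3.8e-13/8.680e-04 = 4.37788e-10.
j ≥ ln(4.37788e-10)/ln(0.7820) = -21.5493/-0.24590 = 87.634.
So 88 more iterations are needed.

88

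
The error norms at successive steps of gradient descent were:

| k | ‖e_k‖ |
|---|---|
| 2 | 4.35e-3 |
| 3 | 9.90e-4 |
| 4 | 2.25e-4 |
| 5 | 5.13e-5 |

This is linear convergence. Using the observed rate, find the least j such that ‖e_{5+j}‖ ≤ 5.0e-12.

Rate ρ ≈ ‖e_5‖/‖e_4‖ = 5.13e-5/2.25e-4 = 0.2280.
After j more steps, ‖e_{5+j}‖ ≈ 5.13e-5·ρ^j; need ρ^j ≤ 5.0e-12/5.13e-5 = 9.74659e-08.
j ≥ ln(9.74659e-08)/ln(0.2280) = -16.1438/-1.47841 = 10.920.
So 11 more iterations are needed.

11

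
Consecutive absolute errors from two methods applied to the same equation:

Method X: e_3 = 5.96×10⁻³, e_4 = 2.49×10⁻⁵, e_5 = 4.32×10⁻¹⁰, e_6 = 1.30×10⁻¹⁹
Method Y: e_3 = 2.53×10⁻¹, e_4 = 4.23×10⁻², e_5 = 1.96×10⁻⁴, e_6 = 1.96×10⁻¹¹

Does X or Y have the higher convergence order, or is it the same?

Method X: p ≈ ln(1.30×10⁻¹⁹/4.32×10⁻¹⁰)/ln(4.32×10⁻¹⁰/2.49×10⁻⁵) ≈ 2.00.
Method Y: p ≈ ln(1.96×10⁻¹¹/1.96×10⁻⁴)/ln(1.96×10⁻⁴/4.23×10⁻²) ≈ 3.00.
Method Y has the higher order (≈3.0 vs ≈2.0).

Y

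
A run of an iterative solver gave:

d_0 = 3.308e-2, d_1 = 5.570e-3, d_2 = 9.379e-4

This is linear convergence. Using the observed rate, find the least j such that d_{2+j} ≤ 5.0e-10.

9

Rate ρ ≈ d_2/d_1 = 9.379e-4/5.570e-3 = 0.1684.
After j more steps, d_{2+j} ≈ 9.379e-4·ρ^j; need ρ^j ≤ 5.0e-10/9.379e-4 = 5.33106e-07.
j ≥ ln(5.33106e-07)/ln(0.1684) = -14.4445/-1.78141 = 8.108.
So 9 more iterations are needed.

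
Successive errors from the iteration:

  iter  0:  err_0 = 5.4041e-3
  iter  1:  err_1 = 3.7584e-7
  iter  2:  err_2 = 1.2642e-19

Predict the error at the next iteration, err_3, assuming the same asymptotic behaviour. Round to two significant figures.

4.8e-57

First estimate the order: p ≈ ln(err_2/err_1) / ln(err_1/err_0) = ln(1.2642e-19/3.7584e-7)/ln(3.7584e-7/5.4041e-3) = ln(3.36367e-13)/ln(6.95472e-05) ≈ 3.0000.
Then err_3 ≈ err_2·(err_2/err_1)^p = 1.2642e-19·(3.36367e-13)^3.0000 = 1.2642e-19·3.80575e-38 ≈ 4.811e-57.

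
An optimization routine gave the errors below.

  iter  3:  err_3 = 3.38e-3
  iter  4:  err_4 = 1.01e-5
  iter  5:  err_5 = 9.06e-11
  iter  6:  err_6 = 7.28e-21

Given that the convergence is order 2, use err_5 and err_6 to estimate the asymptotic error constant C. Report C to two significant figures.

0.89

C ≈ err_6 / err_5^2
  = 7.28e-21 / (9.06e-11)^2
  = 7.28e-21 / 8.20836e-21 ≈ 0.8869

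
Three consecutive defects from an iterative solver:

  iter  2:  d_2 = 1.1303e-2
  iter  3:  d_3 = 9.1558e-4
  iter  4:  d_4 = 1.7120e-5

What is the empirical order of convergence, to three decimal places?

p ≈ ln(d_4/d_3) / ln(d_3/d_2)
  = ln(1.7120e-5/9.1558e-4) / ln(9.1558e-4/1.1303e-2)
  = ln(0.0186985) / ln(0.0810033)
  = -3.979312 / -2.513265 ≈ 1.583324

1.583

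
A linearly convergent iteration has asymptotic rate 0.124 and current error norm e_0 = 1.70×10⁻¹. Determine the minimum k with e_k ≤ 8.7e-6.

After k steps, e_k ≈ 1.70×10⁻¹·0.124^k.
Need 0.124^k ≤ 8.7e-6/1.70×10⁻¹ = 5.11765e-05.
k ≥ ln(5.11765e-05)/ln(0.124) = -9.8802/-2.08747 = 4.733.
Smallest integer k = 5.

5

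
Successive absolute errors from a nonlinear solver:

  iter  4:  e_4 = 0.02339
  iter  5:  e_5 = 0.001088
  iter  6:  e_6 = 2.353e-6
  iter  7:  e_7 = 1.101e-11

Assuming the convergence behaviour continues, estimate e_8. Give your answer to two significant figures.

First estimate the order: p ≈ ln(e_7/e_6) / ln(e_6/e_5) = ln(1.101e-11/2.353e-6)/ln(2.353e-6/0.001088) = ln(4.67913e-06)/ln(0.00216268) ≈ 1.9999.
Then e_8 ≈ e_7·(e_7/e_6)^p = 1.101e-11·(4.67913e-06)^1.9999 = 1.101e-11·2.19211e-11 ≈ 2.414e-22.

2.4e-22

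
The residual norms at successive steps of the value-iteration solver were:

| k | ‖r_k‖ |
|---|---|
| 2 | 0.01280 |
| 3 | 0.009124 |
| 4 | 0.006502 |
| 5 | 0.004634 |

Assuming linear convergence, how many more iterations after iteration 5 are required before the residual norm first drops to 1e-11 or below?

59

Rate ρ ≈ ‖r_5‖/‖r_4‖ = 0.004634/0.006502 = 0.7127.
After j more steps, ‖r_{5+j}‖ ≈ 0.004634·ρ^j; need ρ^j ≤ 1e-11/0.004634 = 2.15796e-09.
j ≥ ln(2.15796e-09)/ln(0.7127) = -19.9541/-0.33869 = 58.916.
So 59 more iterations are needed.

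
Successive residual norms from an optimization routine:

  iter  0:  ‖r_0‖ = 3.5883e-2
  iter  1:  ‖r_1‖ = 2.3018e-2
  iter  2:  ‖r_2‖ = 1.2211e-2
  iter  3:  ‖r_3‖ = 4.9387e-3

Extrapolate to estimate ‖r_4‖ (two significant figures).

First estimate the order: p ≈ ln(‖r_3‖/‖r_2‖) / ln(‖r_2‖/‖r_1‖) = ln(4.9387e-3/1.2211e-2)/ln(1.2211e-2/2.3018e-2) = ln(0.404447)/ln(0.530498) ≈ 1.4280.
Then ‖r_4‖ ≈ ‖r_3‖·(‖r_3‖/‖r_2‖)^p = 4.9387e-3·(0.404447)^1.4280 = 4.9387e-3·0.274535 ≈ 0.001356.

1.4e-3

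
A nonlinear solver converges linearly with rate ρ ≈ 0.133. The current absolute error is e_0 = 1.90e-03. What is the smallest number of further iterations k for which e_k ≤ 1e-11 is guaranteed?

After k steps, e_k ≈ 1.90e-03·0.133^k.
Need 0.133^k ≤ 1e-11/1.90e-03 = 5.26316e-09.
k ≥ ln(5.26316e-09)/ln(0.133) = -19.0625/-2.01741 = 9.449.
Smallest integer k = 10.

10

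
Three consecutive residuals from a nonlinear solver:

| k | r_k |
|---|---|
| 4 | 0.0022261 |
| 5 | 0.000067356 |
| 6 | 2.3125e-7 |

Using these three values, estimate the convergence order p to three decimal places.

p ≈ ln(r_6/r_5) / ln(r_5/r_4)
  = ln(2.3125e-7/0.000067356) / ln(0.000067356/0.0022261)
  = ln(0.00343325) / ln(0.0302574)
  = -5.674248 / -3.498014 ≈ 1.622134

1.622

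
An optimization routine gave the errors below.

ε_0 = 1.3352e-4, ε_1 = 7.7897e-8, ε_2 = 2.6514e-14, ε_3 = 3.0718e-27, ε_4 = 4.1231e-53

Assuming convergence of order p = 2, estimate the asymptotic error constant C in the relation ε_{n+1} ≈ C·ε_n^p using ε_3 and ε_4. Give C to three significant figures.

4.37

C ≈ ε_4 / ε_3^2
  = 4.1231e-53 / (3.0718e-27)^2
  = 4.1231e-53 / 9.43596e-54 ≈ 4.3696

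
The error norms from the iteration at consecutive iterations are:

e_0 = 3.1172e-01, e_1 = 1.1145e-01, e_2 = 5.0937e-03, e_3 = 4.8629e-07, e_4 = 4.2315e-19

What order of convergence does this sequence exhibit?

Consecutive ratios: e_4/e_3 = 4.2315e-19/4.8629e-07 = 8.7016e-13, e_3/e_2 = 4.8629e-07/5.0937e-03 = 9.54689e-05.
p ≈ ln(8.7016e-13)/ln(9.54689e-05) = -27.7701/-9.2567 ≈ 3.00.
So the convergence is cubic (order 3).

3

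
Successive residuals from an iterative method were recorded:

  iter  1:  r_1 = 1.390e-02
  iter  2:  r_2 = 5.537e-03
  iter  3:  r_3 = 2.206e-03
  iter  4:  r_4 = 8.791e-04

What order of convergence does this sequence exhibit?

Consecutive ratios: r_4/r_3 = 8.791e-04/2.206e-03 = 0.398504, r_3/r_2 = 2.206e-03/5.537e-03 = 0.398411.
p ≈ ln(0.398504)/ln(0.398411) = -0.9200/-0.9203 ≈ 1.00.
So the convergence is linear (order 1).

1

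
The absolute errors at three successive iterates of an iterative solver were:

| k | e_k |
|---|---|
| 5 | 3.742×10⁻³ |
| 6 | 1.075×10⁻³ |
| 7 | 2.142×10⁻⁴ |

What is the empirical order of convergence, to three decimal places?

p ≈ ln(e_7/e_6) / ln(e_6/e_5)
  = ln(2.142×10⁻⁴/1.075×10⁻³) / ln(1.075×10⁻³/3.742×10⁻³)
  = ln(0.199256) / ln(0.28728)
  = -1.613165 / -1.247298 ≈ 1.293328

1.293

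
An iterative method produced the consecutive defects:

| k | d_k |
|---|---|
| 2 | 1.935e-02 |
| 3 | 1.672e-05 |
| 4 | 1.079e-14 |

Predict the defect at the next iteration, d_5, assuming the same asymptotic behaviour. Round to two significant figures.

First estimate the order: p ≈ ln(d_4/d_3) / ln(d_3/d_2) = ln(1.079e-14/1.672e-05)/ln(1.672e-05/1.935e-02) = ln(6.45335e-10)/ln(0.000864083) ≈ 3.0000.
Then d_5 ≈ d_4·(d_4/d_3)^p = 1.079e-14·(6.45335e-10)^3.0000 = 1.079e-14·2.68754e-28 ≈ 2.9e-42.

2.9e-42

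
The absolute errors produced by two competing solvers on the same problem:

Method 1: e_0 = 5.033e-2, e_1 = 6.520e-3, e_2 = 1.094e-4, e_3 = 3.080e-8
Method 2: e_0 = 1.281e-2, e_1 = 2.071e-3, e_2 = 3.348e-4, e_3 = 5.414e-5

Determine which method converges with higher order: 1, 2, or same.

1

Method 1: p ≈ ln(3.080e-8/1.094e-4)/ln(1.094e-4/6.520e-3) ≈ 2.00.
Method 2: p ≈ ln(5.414e-5/3.348e-4)/ln(3.348e-4/2.071e-3) ≈ 1.00.
Method 1 has the higher order (≈2.0 vs ≈1.0).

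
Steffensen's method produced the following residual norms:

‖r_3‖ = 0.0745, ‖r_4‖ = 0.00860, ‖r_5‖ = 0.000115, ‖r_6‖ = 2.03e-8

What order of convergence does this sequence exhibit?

Consecutive ratios: ‖r_6‖/‖r_5‖ = 2.03e-8/0.000115 = 0.000176522, ‖r_5‖/‖r_4‖ = 0.000115/0.00860 = 0.0133721.
p ≈ ln(0.000176522)/ln(0.0133721) = -8.6421/-4.3146 ≈ 2.00.
So the convergence is quadratic (order 2).

2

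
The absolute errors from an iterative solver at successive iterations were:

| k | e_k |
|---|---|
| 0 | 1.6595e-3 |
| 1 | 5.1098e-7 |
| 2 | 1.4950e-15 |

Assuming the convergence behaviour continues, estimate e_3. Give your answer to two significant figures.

First estimate the order: p ≈ ln(e_2/e_1) / ln(e_1/e_0) = ln(1.4950e-15/5.1098e-7)/ln(5.1098e-7/1.6595e-3) = ln(2.92575e-09)/ln(0.000307912) ≈ 2.4302.
Then e_3 ≈ e_2·(e_2/e_1)^p = 1.4950e-15·(2.92575e-09)^2.4302 = 1.4950e-15·1.82494e-21 ≈ 2.728e-36.

2.7e-36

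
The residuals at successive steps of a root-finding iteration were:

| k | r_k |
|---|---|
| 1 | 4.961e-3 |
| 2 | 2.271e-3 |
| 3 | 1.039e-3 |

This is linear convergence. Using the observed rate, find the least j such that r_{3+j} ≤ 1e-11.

Rate ρ ≈ r_3/r_2 = 1.039e-3/2.271e-3 = 0.4575.
After j more steps, r_{3+j} ≈ 1.039e-3·ρ^j; need ρ^j ≤ 1e-11/1.039e-3 = 9.62464e-09.
j ≥ ln(9.62464e-09)/ln(0.4575) = -18.4589/-0.78198 = 23.605.
So 24 more iterations are needed.

24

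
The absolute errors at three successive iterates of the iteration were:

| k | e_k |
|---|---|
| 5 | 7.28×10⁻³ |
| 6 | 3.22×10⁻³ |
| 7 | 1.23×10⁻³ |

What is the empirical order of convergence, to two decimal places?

p ≈ ln(e_7/e_6) / ln(e_6/e_5)
  = ln(1.23×10⁻³/3.22×10⁻³) / ln(3.22×10⁻³/7.28×10⁻³)
  = ln(0.381988) / ln(0.442308)
  = -0.96237 / -0.81575 ≈ 1.17974

1.18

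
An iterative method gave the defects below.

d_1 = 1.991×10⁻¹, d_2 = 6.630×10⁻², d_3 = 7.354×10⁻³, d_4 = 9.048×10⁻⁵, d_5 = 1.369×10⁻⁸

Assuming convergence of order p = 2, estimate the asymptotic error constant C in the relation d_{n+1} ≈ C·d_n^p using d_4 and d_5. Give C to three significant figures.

1.67

C ≈ d_5 / d_4^2
  = 1.369×10⁻⁸ / (9.048×10⁻⁵)^2
  = 1.369×10⁻⁸ / 8.18663e-09 ≈ 1.6722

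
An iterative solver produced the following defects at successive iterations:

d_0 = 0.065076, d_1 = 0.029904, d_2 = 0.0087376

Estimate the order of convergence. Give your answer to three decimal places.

p ≈ ln(d_2/d_1) / ln(d_1/d_0)
  = ln(0.0087376/0.029904) / ln(0.029904/0.065076)
  = ln(0.292188) / ln(0.459524)
  = -1.230358 / -0.777564 ≈ 1.582324

1.582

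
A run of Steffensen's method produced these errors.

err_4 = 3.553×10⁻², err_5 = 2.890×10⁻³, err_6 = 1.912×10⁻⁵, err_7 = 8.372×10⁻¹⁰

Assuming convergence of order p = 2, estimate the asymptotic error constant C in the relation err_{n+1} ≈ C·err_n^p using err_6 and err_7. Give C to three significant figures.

2.29

C ≈ err_7 / err_6^2
  = 8.372×10⁻¹⁰ / (1.912×10⁻⁵)^2
  = 8.372×10⁻¹⁰ / 3.65574e-10 ≈ 2.2901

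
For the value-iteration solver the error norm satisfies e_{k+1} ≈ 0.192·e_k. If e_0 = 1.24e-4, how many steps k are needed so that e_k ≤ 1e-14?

After k steps, e_k ≈ 1.24e-4·0.192^k.
Need 0.192^k ≤ 1e-14/1.24e-4 = 8.06452e-11.
k ≥ ln(8.06452e-11)/ln(0.192) = -23.2410/-1.65026 = 14.083.
Smallest integer k = 15.

15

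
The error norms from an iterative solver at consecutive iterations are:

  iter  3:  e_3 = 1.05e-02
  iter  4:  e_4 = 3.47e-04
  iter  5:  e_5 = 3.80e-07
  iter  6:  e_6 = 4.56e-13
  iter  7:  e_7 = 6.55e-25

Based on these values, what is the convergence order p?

2

Consecutive ratios: e_7/e_6 = 6.55e-25/4.56e-13 = 1.4364e-12, e_6/e_5 = 4.56e-13/3.80e-07 = 1.2e-06.
p ≈ ln(1.4364e-12)/ln(1.2e-06) = -27.2689/-13.6332 ≈ 2.00.
So the convergence is quadratic (order 2).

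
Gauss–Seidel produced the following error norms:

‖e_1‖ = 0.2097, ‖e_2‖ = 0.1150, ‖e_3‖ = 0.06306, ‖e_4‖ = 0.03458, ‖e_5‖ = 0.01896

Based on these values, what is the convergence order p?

1

Consecutive ratios: ‖e_5‖/‖e_4‖ = 0.01896/0.03458 = 0.548294, ‖e_4‖/‖e_3‖ = 0.03458/0.06306 = 0.548367.
p ≈ ln(0.548294)/ln(0.548367) = -0.6009/-0.6008 ≈ 1.00.
So the convergence is linear (order 1).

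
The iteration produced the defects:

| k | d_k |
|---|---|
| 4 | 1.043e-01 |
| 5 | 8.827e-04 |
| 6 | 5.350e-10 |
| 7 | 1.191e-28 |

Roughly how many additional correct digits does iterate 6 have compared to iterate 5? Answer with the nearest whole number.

Digits gained ≈ log₁₀(d_5/d_6) = log₁₀(8.827e-04/5.350e-10) = log₁₀(1.64991e+06) ≈ 6.217.

6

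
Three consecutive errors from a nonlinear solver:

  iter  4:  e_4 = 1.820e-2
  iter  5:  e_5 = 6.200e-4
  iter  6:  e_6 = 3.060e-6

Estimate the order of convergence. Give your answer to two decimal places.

1.57

p ≈ ln(e_6/e_5) / ln(e_5/e_4)
  = ln(3.060e-6/6.200e-4) / ln(6.200e-4/1.820e-2)
  = ln(0.00493548) / ln(0.0340659)
  = -5.31131 / -3.37946 ≈ 1.57164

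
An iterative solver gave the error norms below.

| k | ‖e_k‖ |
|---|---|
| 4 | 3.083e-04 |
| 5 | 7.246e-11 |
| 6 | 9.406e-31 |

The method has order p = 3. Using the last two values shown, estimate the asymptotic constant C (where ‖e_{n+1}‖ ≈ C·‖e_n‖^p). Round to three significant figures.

2.47

C ≈ ‖e_6‖ / ‖e_5‖^3
  = 9.406e-31 / (7.246e-11)^3
  = 9.406e-31 / 3.80448e-31 ≈ 2.4724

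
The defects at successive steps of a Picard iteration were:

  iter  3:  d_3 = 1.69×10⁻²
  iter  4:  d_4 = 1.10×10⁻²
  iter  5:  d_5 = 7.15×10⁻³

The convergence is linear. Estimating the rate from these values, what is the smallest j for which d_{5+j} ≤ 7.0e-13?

54

Rate ρ ≈ d_5/d_4 = 7.15×10⁻³/1.10×10⁻² = 0.6500.
After j more steps, d_{5+j} ≈ 7.15×10⁻³·ρ^j; need ρ^j ≤ 7.0e-13/7.15×10⁻³ = 9.79021e-11.
j ≥ ln(9.79021e-11)/ln(0.6500) = -23.0471/-0.43078 = 53.501.
So 54 more iterations are needed.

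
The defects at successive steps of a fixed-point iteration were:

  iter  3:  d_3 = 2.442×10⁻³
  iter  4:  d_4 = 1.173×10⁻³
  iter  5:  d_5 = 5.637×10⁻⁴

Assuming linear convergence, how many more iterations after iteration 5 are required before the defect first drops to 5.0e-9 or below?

Rate ρ ≈ d_5/d_4 = 5.637×10⁻⁴/1.173×10⁻³ = 0.4806.
After j more steps, d_{5+j} ≈ 5.637×10⁻⁴·ρ^j; need ρ^j ≤ 5.0e-9/5.637×10⁻⁴ = 8.86997e-06.
j ≥ ln(8.86997e-06)/ln(0.4806) = -11.6328/-0.73272 = 15.876.
So 16 more iterations are needed.

16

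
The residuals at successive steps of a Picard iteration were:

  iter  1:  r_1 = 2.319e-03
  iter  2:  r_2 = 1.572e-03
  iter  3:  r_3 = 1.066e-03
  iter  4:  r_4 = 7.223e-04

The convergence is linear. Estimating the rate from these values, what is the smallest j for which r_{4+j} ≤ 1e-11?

47

Rate ρ ≈ r_4/r_3 = 7.223e-04/1.066e-03 = 0.6776.
After j more steps, r_{4+j} ≈ 7.223e-04·ρ^j; need ρ^j ≤ 1e-11/7.223e-04 = 1.38447e-08.
j ≥ ln(1.38447e-08)/ln(0.6776) = -18.0954/-0.38920 = 46.494.
So 47 more iterations are needed.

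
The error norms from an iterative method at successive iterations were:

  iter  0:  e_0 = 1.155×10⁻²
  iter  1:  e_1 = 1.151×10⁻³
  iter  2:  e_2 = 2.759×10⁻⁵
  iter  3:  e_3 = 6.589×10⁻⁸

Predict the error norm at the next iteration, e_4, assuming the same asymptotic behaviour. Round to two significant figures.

3.8e-12

First estimate the order: p ≈ ln(e_3/e_2) / ln(e_2/e_1) = ln(6.589×10⁻⁸/2.759×10⁻⁵)/ln(2.759×10⁻⁵/1.151×10⁻³) = ln(0.00238818)/ln(0.0239705) ≈ 1.6182.
Then e_4 ≈ e_3·(e_3/e_2)^p = 6.589×10⁻⁸·(0.00238818)^1.6182 = 6.589×10⁻⁸·5.71726e-05 ≈ 3.767e-12.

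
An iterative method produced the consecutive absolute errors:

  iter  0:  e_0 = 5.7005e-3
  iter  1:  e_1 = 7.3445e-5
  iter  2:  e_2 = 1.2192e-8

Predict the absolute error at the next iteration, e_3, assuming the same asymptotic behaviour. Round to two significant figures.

3.4e-16

First estimate the order: p ≈ ln(e_2/e_1) / ln(e_1/e_0) = ln(1.2192e-8/7.3445e-5)/ln(7.3445e-5/5.7005e-3) = ln(0.000166002)/ln(0.012884) ≈ 2.0000.
Then e_3 ≈ e_2·(e_2/e_1)^p = 1.2192e-8·(0.000166002)^2.0000 = 1.2192e-8·2.75567e-08 ≈ 3.36e-16.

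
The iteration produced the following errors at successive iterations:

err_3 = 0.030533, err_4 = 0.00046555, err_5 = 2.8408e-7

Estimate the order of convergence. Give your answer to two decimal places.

p ≈ ln(err_5/err_4) / ln(err_4/err_3)
  = ln(2.8408e-7/0.00046555) / ln(0.00046555/0.030533)
  = ln(0.000610203) / ln(0.0152474)
  = -7.40172 / -4.18335 ≈ 1.76933

1.77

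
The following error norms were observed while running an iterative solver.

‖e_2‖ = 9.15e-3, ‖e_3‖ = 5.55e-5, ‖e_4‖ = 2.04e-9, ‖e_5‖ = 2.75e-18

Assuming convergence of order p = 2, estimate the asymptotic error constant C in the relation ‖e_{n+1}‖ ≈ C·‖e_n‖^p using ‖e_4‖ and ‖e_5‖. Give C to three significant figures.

0.661

C ≈ ‖e_5‖ / ‖e_4‖^2
  = 2.75e-18 / (2.04e-9)^2
  = 2.75e-18 / 4.1616e-18 ≈ 0.6608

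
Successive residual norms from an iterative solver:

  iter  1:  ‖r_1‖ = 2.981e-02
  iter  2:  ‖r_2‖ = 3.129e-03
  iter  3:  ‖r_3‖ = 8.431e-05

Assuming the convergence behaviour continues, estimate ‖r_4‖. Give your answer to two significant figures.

First estimate the order: p ≈ ln(‖r_3‖/‖r_2‖) / ln(‖r_2‖/‖r_1‖) = ln(8.431e-05/3.129e-03)/ln(3.129e-03/2.981e-02) = ln(0.0269447)/ln(0.104965) ≈ 1.6033.
Then ‖r_4‖ ≈ ‖r_3‖·(‖r_3‖/‖r_2‖)^p = 8.431e-05·(0.0269447)^1.6033 = 8.431e-05·0.00304493 ≈ 2.567e-07.

2.6e-7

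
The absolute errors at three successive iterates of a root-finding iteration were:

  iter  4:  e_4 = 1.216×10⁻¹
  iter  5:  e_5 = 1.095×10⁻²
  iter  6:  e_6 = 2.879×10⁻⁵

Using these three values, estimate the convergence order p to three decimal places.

p ≈ ln(e_6/e_5) / ln(e_5/e_4)
  = ln(2.879×10⁻⁵/1.095×10⁻²) / ln(1.095×10⁻²/1.216×10⁻¹)
  = ln(0.00262922) / ln(0.0900493)
  = -5.941068 / -2.407398 ≈ 2.467838

2.468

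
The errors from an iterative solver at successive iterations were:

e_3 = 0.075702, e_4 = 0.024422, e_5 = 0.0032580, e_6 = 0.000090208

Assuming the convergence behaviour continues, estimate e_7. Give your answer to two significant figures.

First estimate the order: p ≈ ln(e_6/e_5) / ln(e_5/e_4) = ln(0.000090208/0.0032580)/ln(0.0032580/0.024422) = ln(0.0276882)/ln(0.133404) ≈ 1.7806.
Then e_7 ≈ e_6·(e_6/e_5)^p = 0.000090208·(0.0276882)^1.7806 = 0.000090208·0.00168403 ≈ 1.519e-07.

1.5e-7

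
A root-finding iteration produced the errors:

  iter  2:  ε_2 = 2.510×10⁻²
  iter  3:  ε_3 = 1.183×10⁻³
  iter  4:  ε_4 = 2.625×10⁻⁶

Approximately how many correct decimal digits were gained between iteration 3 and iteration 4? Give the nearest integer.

Digits gained ≈ log₁₀(ε_3/ε_4) = log₁₀(1.183×10⁻³/2.625×10⁻⁶) = log₁₀(450.667) ≈ 2.654.

3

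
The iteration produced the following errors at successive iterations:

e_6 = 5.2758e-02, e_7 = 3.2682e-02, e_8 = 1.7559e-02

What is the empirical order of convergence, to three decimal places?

1.297

p ≈ ln(e_8/e_7) / ln(e_7/e_6)
  = ln(1.7559e-02/3.2682e-02) / ln(3.2682e-02/5.2758e-02)
  = ln(0.537268) / ln(0.61947)
  = -0.621258 / -0.478891 ≈ 1.297285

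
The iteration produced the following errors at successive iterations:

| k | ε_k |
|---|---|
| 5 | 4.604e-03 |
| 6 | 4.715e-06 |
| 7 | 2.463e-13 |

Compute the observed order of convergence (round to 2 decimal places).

2.44

p ≈ ln(ε_7/ε_6) / ln(ε_6/ε_5)
  = ln(2.463e-13/4.715e-06) / ln(4.715e-06/4.604e-03)
  = ln(5.22375e-08) / ln(0.00102411)
  = -16.76747 / -6.88393 ≈ 2.43574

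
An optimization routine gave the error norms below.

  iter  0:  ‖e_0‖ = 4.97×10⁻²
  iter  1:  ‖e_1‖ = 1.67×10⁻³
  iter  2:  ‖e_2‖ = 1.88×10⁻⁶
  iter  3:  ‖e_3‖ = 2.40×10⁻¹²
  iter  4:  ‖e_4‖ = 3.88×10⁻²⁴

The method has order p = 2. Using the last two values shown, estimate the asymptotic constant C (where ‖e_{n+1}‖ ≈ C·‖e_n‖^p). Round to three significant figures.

0.674

C ≈ ‖e_4‖ / ‖e_3‖^2
  = 3.88×10⁻²⁴ / (2.40×10⁻¹²)^2
  = 3.88×10⁻²⁴ / 5.76e-24 ≈ 0.67361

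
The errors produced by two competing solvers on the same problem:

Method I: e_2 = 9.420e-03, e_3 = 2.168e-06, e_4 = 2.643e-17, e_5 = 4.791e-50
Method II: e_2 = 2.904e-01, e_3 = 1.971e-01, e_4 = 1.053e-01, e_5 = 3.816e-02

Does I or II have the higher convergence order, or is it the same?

I

Method I: p ≈ ln(4.791e-50/2.643e-17)/ln(2.643e-17/2.168e-06) ≈ 3.00.
Method II: p ≈ ln(3.816e-02/1.053e-01)/ln(1.053e-01/1.971e-01) ≈ 1.62.
Method I has the higher order (≈3.0 vs ≈1.6).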